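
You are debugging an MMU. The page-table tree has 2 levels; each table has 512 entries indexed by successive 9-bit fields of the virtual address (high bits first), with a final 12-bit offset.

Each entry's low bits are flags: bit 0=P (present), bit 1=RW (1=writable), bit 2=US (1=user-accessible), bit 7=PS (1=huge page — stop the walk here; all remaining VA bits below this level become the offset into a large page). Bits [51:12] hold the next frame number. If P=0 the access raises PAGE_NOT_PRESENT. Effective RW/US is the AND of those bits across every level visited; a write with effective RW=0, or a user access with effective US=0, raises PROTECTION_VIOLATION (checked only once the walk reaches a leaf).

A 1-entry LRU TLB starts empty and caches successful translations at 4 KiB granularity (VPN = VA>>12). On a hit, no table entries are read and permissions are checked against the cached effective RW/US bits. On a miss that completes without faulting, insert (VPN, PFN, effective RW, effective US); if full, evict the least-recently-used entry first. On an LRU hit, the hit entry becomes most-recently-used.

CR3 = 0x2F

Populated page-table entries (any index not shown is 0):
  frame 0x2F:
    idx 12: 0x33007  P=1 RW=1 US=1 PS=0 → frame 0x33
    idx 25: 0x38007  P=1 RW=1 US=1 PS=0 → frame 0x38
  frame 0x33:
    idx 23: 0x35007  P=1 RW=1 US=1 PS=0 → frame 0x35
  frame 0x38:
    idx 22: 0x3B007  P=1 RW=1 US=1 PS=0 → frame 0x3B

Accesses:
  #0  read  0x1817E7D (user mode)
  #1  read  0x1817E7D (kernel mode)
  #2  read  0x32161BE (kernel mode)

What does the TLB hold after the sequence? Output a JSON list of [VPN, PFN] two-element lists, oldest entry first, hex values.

Per-access translation:
#0 VA=0x1817E7D (r,user):
  L0: frame=0x2F idx=12 entry=0x33007 [P=1 RW=1 US=1 PS=0]
  L1: frame=0x33 idx=23 entry=0x35007 [P=1 RW=1 US=1 PS=0]
  ✓ 0x35E7D  — 2 lookups
#1 VA=0x1817E7D (r,kernel):
  TLB hit vpn=0x1817 → PA=0x35E7D
#2 VA=0x32161BE (r,kernel):
  L0: frame=0x2F idx=25 entry=0x38007 [P=1 RW=1 US=1 PS=0]
  L1: frame=0x38 idx=22 entry=0x3B007 [P=1 RW=1 US=1 PS=0]
  ✓ 0x3B1BE  — 2 lookups

TLB: [["0x3216", "0x3B"]]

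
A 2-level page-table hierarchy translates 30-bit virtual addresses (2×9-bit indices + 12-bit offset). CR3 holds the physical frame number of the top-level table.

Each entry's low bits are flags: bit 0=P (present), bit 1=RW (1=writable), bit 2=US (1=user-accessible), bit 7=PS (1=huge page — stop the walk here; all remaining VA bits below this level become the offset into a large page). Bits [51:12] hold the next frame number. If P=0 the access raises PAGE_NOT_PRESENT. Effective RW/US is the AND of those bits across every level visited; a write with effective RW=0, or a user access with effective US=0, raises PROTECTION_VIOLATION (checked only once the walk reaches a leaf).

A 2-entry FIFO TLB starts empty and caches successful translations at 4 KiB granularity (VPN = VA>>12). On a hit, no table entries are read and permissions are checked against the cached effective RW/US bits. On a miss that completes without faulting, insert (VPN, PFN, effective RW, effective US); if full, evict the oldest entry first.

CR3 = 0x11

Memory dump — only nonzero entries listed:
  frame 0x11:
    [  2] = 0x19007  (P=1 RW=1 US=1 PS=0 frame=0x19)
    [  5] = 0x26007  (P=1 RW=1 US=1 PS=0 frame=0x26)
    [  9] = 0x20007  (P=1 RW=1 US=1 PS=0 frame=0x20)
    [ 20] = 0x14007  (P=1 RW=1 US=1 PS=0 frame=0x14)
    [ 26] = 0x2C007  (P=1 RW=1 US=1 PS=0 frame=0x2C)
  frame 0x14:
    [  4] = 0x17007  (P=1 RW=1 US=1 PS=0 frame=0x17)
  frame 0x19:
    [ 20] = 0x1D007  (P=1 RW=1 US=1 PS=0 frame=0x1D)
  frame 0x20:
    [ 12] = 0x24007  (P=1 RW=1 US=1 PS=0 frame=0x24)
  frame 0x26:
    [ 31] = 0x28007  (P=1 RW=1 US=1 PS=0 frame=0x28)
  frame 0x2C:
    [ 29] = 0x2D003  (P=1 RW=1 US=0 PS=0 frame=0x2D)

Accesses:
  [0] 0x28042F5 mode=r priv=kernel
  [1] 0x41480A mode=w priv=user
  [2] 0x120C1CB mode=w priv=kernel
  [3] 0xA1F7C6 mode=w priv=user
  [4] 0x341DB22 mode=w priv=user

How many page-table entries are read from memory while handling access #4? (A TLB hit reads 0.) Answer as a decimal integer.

Walk each access:
#0 VA=0x28042F5 (r,kernel):
  L0: frame=0x11 idx=20 entry=0x14007 [P=1 RW=1 US=1 PS=0]
  L1: frame=0x14 idx=4 entry=0x17007 [P=1 RW=1 US=1 PS=0]
  → PA=0x172F5  (2 entries read)
#1 VA=0x41480A (w,user):
  L0: frame=0x11 idx=2 entry=0x19007 [P=1 RW=1 US=1 PS=0]
  L1: frame=0x19 idx=20 entry=0x1D007 [P=1 RW=1 US=1 PS=0]
  → PA=0x1D80A  (2 entries read)
#2 VA=0x120C1CB (w,kernel):
  L0: frame=0x11 idx=9 entry=0x20007 [P=1 RW=1 US=1 PS=0]
  L1: frame=0x20 idx=12 entry=0x24007 [P=1 RW=1 US=1 PS=0]
  → PA=0x241CB  (2 entries read)
#3 VA=0xA1F7C6 (w,user):
  L0: frame=0x11 idx=5 entry=0x26007 [P=1 RW=1 US=1 PS=0]
  L1: frame=0x26 idx=31 entry=0x28007 [P=1 RW=1 US=1 PS=0]
  → PA=0x287C6  (2 entries read)
#4 VA=0x341DB22 (w,user):
  L0: frame=0x11 idx=26 entry=0x2C007 [P=1 RW=1 US=1 PS=0]
  L1: frame=0x2C idx=29 entry=0x2D003 [P=1 RW=1 US=0 PS=0]
  → PROTECTION_VIOLATION  (2 entries read)

Entries read for #4: 2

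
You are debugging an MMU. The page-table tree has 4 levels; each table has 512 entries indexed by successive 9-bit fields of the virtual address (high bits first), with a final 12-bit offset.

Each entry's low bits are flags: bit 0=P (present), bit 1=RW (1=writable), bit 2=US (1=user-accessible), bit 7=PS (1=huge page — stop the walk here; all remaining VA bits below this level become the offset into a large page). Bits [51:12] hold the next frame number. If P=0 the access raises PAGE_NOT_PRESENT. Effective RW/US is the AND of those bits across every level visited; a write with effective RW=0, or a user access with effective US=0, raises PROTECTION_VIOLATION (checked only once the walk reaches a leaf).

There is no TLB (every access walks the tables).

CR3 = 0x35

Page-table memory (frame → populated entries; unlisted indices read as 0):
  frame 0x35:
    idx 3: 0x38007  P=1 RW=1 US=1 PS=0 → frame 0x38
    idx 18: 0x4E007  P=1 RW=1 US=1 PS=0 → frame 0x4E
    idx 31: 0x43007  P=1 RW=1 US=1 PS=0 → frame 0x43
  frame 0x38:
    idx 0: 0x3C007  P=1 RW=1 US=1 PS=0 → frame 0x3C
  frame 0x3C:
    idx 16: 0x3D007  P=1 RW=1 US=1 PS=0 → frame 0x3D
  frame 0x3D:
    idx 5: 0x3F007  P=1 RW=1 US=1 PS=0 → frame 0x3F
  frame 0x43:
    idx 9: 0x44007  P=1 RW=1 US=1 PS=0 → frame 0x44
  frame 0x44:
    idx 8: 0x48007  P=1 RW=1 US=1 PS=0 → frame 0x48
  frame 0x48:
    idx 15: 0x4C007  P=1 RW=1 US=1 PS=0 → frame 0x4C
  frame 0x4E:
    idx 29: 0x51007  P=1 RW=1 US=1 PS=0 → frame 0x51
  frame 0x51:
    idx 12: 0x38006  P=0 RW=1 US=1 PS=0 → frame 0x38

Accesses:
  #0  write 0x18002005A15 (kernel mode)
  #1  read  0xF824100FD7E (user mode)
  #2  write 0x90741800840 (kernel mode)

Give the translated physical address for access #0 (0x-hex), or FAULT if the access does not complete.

Trace:
#0 VA=0x18002005A15 (w,kernel):
  L0 @0x35[3] → 0x38007  P=1,RW=1,US=1,PS=0
  L1 @0x38[0] → 0x3C007  P=1,RW=1,US=1,PS=0
  L2 @0x3C[16] → 0x3D007  P=1,RW=1,US=1,PS=0
  L3 @0x3D[5] → 0x3F007  P=1,RW=1,US=1,PS=0
  → PA=0x3FA15  (4 entries read)
#1 VA=0xF824100FD7E (r,user):
  L0 @0x35[31] → 0x43007  P=1,RW=1,US=1,PS=0
  L1 @0x43[9] → 0x44007  P=1,RW=1,US=1,PS=0
  L2 @0x44[8] → 0x48007  P=1,RW=1,US=1,PS=0
  L3 @0x48[15] → 0x4C007  P=1,RW=1,US=1,PS=0
  → PA=0x4CD7E  (4 entries read)
#2 VA=0x90741800840 (w,kernel):
  L0 @0x35[18] → 0x4E007  P=1,RW=1,US=1,PS=0
  L1 @0x4E[29] → 0x51007  P=1,RW=1,US=1,PS=0
  L2 @0x51[12] → 0x38006  P=0,RW=1,US=1,PS=0
  → PAGE_NOT_PRESENT  (3 entries read)

Access #0 PA: 0x3FA15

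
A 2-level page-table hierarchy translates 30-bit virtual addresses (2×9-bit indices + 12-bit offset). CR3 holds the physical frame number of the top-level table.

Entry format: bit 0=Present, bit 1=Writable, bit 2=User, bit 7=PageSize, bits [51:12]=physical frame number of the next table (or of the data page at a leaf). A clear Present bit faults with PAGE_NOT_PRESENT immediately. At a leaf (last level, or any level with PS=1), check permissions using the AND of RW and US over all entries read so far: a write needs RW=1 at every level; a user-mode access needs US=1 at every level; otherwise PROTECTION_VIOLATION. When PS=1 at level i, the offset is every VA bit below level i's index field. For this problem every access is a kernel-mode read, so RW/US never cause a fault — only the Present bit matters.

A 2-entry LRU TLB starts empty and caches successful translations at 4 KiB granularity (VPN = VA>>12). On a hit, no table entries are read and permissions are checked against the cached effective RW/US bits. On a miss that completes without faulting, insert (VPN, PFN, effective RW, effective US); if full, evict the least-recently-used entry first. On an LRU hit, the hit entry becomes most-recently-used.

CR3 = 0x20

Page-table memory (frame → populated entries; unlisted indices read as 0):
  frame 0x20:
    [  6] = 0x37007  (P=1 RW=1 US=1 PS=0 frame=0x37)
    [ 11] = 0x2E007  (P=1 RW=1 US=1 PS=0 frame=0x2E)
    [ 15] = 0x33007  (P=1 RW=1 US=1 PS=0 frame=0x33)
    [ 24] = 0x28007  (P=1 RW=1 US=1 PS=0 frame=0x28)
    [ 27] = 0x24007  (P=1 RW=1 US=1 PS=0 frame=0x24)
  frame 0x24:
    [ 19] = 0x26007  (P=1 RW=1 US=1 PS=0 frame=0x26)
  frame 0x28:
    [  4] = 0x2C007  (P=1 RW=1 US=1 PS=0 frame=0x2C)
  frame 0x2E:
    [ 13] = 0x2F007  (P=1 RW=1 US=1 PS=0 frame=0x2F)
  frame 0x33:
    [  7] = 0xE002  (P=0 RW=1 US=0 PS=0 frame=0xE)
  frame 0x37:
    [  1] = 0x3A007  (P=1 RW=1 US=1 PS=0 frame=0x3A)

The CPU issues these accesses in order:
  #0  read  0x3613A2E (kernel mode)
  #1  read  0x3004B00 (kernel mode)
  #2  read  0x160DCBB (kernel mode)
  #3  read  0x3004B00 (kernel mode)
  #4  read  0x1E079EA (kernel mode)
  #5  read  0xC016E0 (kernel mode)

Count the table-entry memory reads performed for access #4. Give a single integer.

Walk each access:
#0 VA=0x3613A2E (r,kernel):
  L0: frame=0x20 idx=27 entry=0x24007 [P=1 RW=1 US=1 PS=0]
  L1: frame=0x24 idx=19 entry=0x26007 [P=1 RW=1 US=1 PS=0]
  → PA=0x26A2E  (2 entries read)
#1 VA=0x3004B00 (r,kernel):
  L0: frame=0x20 idx=24 entry=0x28007 [P=1 RW=1 US=1 PS=0]
  L1: frame=0x28 idx=4 entry=0x2C007 [P=1 RW=1 US=1 PS=0]
  → PA=0x2CB00  (2 entries read)
#2 VA=0x160DCBB (r,kernel):
  L0: frame=0x20 idx=11 entry=0x2E007 [P=1 RW=1 US=1 PS=0]
  L1: frame=0x2E idx=13 entry=0x2F007 [P=1 RW=1 US=1 PS=0]
  → PA=0x2FCBB  (2 entries read)
#3 VA=0x3004B00 (r,kernel):
  TLB hit vpn=0x3004 → PA=0x2CB00
#4 VA=0x1E079EA (r,kernel):
  L0: frame=0x20 idx=15 entry=0x33007 [P=1 RW=1 US=1 PS=0]
  L1: frame=0x33 idx=7 entry=0xE002 [P=0 RW=1 US=0 PS=0]
  ✗ PAGE_NOT_PRESENT  [2 reads]
#5 VA=0xC016E0 (r,kernel):
  L0: frame=0x20 idx=6 entry=0x37007 [P=1 RW=1 US=1 PS=0]
  L1: frame=0x37 idx=1 entry=0x3A007 [P=1 RW=1 US=1 PS=0]
  → PA=0x3A6E0  (2 entries read)

Entries read for #4: 2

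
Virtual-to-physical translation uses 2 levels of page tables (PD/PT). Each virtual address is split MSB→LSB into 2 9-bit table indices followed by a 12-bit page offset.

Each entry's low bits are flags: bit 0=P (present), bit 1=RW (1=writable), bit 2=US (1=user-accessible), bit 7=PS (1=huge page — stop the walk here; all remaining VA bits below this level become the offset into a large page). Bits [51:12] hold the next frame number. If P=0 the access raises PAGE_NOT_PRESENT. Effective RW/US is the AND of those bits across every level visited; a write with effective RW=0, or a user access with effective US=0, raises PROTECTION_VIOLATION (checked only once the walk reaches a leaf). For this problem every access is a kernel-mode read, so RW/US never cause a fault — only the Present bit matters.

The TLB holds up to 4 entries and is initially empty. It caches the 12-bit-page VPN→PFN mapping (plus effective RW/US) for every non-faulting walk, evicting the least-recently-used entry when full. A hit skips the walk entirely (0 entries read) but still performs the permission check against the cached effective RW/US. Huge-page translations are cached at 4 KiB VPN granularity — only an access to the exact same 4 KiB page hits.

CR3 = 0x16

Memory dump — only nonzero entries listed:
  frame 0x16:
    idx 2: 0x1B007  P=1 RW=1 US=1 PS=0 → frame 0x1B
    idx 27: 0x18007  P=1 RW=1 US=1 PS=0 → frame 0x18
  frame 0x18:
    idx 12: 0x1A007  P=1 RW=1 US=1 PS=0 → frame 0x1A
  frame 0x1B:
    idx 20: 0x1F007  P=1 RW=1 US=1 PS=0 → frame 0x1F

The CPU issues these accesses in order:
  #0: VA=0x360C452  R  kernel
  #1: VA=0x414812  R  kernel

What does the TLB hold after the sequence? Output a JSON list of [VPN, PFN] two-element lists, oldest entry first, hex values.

Per-access translation:
#0 VA=0x360C452 (r,kernel):
  lvl0: tbl 0x16, slot 27 ⇒ 0x18007 (P1/RW1/US1/PS0)
  lvl1: tbl 0x18, slot 12 ⇒ 0x1A007 (P1/RW1/US1/PS0)
  ✓ 0x1A452  — 2 lookups
#1 VA=0x414812 (r,kernel):
  lvl0: tbl 0x16, slot 2 ⇒ 0x1B007 (P1/RW1/US1/PS0)
  lvl1: tbl 0x1B, slot 20 ⇒ 0x1F007 (P1/RW1/US1/PS0)
  ✓ 0x1F812  — 2 lookups

TLB: [["0x360C", "0x1A"], ["0x414", "0x1F"]]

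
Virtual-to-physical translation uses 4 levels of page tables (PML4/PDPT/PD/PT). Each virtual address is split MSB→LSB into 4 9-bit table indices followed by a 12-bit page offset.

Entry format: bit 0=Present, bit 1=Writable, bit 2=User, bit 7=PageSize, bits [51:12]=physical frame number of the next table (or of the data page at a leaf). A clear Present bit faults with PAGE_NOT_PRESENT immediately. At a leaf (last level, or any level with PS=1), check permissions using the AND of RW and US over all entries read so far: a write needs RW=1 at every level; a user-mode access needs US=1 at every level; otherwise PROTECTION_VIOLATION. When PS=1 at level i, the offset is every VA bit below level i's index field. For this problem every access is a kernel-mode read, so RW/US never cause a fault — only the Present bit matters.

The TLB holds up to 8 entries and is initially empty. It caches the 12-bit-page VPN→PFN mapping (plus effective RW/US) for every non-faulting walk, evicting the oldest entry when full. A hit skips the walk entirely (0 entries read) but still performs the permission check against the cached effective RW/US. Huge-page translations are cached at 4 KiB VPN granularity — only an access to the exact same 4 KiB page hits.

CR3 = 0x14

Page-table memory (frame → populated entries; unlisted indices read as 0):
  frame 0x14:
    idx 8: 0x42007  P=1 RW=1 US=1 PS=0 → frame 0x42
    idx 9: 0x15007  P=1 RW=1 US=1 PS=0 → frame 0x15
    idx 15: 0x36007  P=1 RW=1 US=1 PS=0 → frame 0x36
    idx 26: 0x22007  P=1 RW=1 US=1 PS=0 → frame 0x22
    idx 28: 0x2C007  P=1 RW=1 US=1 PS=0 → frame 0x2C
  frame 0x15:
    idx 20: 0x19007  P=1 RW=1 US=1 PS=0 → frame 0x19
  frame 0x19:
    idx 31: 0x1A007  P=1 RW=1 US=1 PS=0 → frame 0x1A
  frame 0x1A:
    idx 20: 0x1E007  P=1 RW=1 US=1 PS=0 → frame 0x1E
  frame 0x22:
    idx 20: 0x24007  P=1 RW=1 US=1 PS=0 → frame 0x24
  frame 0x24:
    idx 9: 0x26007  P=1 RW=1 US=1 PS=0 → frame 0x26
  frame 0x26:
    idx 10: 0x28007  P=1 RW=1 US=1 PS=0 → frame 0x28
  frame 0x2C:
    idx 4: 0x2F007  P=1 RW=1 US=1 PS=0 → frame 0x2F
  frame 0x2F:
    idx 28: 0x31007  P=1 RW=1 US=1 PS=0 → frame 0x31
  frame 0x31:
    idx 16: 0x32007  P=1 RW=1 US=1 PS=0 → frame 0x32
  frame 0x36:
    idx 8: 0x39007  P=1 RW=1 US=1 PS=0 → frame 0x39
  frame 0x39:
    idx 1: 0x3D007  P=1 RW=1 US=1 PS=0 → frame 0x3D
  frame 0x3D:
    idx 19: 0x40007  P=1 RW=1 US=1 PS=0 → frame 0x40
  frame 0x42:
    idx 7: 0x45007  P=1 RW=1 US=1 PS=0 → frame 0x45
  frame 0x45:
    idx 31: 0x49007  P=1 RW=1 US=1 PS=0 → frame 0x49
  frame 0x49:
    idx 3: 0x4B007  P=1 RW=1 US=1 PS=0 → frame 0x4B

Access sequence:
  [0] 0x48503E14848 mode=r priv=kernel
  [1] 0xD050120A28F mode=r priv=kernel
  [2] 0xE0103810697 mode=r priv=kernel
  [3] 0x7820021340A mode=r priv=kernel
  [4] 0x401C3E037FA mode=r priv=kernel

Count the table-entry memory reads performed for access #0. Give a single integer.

Per-access translation:
#0 VA=0x48503E14848 (r,kernel):
  L0 @0x14[9] → 0x15007  P=1,RW=1,US=1,PS=0
  L1 @0x15[20] → 0x19007  P=1,RW=1,US=1,PS=0
  L2 @0x19[31] → 0x1A007  P=1,RW=1,US=1,PS=0
  L3 @0x1A[20] → 0x1E007  P=1,RW=1,US=1,PS=0
  ⇒ phys 0x1E848  [4 reads]
#1 VA=0xD050120A28F (r,kernel):
  L0 @0x14[26] → 0x22007  P=1,RW=1,US=1,PS=0
  L1 @0x22[20] → 0x24007  P=1,RW=1,US=1,PS=0
  L2 @0x24[9] → 0x26007  P=1,RW=1,US=1,PS=0
  L3 @0x26[10] → 0x28007  P=1,RW=1,US=1,PS=0
  ⇒ phys 0x2828F  [4 reads]
#2 VA=0xE0103810697 (r,kernel):
  L0 @0x14[28] → 0x2C007  P=1,RW=1,US=1,PS=0
  L1 @0x2C[4] → 0x2F007  P=1,RW=1,US=1,PS=0
  L2 @0x2F[28] → 0x31007  P=1,RW=1,US=1,PS=0
  L3 @0x31[16] → 0x32007  P=1,RW=1,US=1,PS=0
  ⇒ phys 0x32697  [4 reads]
#3 VA=0x7820021340A (r,kernel):
  L0 @0x14[15] → 0x36007  P=1,RW=1,US=1,PS=0
  L1 @0x36[8] → 0x39007  P=1,RW=1,US=1,PS=0
  L2 @0x39[1] → 0x3D007  P=1,RW=1,US=1,PS=0
  L3 @0x3D[19] → 0x40007  P=1,RW=1,US=1,PS=0
  ⇒ phys 0x4040A  [4 reads]
#4 VA=0x401C3E037FA (r,kernel):
  L0 @0x14[8] → 0x42007  P=1,RW=1,US=1,PS=0
  L1 @0x42[7] → 0x45007  P=1,RW=1,US=1,PS=0
  L2 @0x45[31] → 0x49007  P=1,RW=1,US=1,PS=0
  L3 @0x49[3] → 0x4B007  P=1,RW=1,US=1,PS=0
  ⇒ phys 0x4B7FA  [4 reads]

Entries read for #0: 4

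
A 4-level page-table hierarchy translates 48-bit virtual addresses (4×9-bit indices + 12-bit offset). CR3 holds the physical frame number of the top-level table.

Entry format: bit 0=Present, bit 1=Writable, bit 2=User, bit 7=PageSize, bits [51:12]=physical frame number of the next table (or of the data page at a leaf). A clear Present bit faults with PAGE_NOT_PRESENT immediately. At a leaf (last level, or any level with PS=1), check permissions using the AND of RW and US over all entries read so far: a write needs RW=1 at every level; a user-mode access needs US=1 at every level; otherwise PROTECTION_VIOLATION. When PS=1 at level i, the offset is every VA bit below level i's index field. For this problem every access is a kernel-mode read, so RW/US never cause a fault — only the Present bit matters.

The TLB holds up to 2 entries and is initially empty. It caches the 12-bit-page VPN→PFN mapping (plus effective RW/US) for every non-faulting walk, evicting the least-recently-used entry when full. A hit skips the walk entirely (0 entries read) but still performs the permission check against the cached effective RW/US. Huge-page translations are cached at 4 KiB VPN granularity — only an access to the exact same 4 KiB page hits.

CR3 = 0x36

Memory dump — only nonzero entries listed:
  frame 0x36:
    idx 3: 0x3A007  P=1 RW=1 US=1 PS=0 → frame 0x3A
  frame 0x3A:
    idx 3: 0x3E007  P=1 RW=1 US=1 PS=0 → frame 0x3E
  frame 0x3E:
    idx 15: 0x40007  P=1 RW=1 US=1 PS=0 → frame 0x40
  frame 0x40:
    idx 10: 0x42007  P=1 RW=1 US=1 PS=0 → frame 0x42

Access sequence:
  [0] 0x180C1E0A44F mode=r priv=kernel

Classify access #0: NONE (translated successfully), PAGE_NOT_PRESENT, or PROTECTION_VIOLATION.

Per-access translation:
#0 VA=0x180C1E0A44F (r,kernel):
  [0] read 0x36 idx=3: raw=0x3A007 flags P=1 W=1 U=1 S=0
  [1] read 0x3A idx=3: raw=0x3E007 flags P=1 W=1 U=1 S=0
  [2] read 0x3E idx=15: raw=0x40007 flags P=1 W=1 U=1 S=0
  [3] read 0x40 idx=10: raw=0x42007 flags P=1 W=1 U=1 S=0
  ⇒ phys 0x4244F  [4 reads]

Access #0 fault: NONE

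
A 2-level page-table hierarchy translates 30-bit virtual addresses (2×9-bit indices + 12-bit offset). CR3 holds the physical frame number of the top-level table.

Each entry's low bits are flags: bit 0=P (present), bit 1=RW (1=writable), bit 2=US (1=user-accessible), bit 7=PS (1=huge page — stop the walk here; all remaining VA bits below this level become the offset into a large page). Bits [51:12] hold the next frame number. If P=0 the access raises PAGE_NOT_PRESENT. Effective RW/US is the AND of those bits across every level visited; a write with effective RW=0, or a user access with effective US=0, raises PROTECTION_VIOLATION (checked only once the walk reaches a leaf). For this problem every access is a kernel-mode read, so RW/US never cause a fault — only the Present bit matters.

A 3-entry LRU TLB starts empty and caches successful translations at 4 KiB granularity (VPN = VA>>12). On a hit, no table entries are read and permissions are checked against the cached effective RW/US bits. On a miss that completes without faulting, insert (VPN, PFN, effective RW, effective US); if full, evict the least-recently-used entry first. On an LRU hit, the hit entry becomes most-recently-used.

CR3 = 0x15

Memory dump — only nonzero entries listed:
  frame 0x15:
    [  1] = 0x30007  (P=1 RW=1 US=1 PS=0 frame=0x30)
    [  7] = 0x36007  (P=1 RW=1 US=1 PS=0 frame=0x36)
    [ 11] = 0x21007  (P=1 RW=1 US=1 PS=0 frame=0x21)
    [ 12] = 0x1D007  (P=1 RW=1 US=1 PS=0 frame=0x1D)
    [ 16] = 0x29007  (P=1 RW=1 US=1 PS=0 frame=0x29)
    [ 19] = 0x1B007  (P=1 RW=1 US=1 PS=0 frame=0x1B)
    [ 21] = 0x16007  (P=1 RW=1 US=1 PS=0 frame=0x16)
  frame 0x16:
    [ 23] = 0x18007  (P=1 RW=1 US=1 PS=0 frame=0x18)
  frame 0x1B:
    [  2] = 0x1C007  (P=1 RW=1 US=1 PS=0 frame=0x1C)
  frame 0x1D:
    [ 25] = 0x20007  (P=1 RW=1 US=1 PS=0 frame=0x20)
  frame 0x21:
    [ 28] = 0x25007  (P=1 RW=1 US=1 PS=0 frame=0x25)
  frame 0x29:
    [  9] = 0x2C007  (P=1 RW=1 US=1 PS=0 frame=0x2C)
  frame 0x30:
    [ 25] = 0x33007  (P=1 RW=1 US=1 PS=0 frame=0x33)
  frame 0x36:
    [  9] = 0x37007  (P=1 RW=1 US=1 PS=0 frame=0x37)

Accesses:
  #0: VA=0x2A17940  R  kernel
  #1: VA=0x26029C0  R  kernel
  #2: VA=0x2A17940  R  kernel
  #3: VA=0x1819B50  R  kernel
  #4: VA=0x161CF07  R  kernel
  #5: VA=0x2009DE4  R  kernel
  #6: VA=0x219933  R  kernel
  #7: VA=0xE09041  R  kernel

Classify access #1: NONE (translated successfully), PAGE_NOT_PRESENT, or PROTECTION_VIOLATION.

Trace:
#0 VA=0x2A17940 (r,kernel):
  L0: frame=0x15 idx=21 entry=0x16007 [P=1 RW=1 US=1 PS=0]
  L1: frame=0x16 idx=23 entry=0x18007 [P=1 RW=1 US=1 PS=0]
  → PA=0x18940  (2 entries read)
#1 VA=0x26029C0 (r,kernel):
  L0: frame=0x15 idx=19 entry=0x1B007 [P=1 RW=1 US=1 PS=0]
  L1: frame=0x1B idx=2 entry=0x1C007 [P=1 RW=1 US=1 PS=0]
  → PA=0x1C9C0  (2 entries read)
#2 VA=0x2A17940 (r,kernel):
  TLB hit vpn=0x2A17 → PA=0x18940
#3 VA=0x1819B50 (r,kernel):
  L0: frame=0x15 idx=12 entry=0x1D007 [P=1 RW=1 US=1 PS=0]
  L1: frame=0x1D idx=25 entry=0x20007 [P=1 RW=1 US=1 PS=0]
  → PA=0x20B50  (2 entries read)
#4 VA=0x161CF07 (r,kernel):
  L0: frame=0x15 idx=11 entry=0x21007 [P=1 RW=1 US=1 PS=0]
  L1: frame=0x21 idx=28 entry=0x25007 [P=1 RW=1 US=1 PS=0]
  → PA=0x25F07  (2 entries read)
#5 VA=0x2009DE4 (r,kernel):
  L0: frame=0x15 idx=16 entry=0x29007 [P=1 RW=1 US=1 PS=0]
  L1: frame=0x29 idx=9 entry=0x2C007 [P=1 RW=1 US=1 PS=0]
  → PA=0x2CDE4  (2 entries read)
#6 VA=0x219933 (r,kernel):
  L0: frame=0x15 idx=1 entry=0x30007 [P=1 RW=1 US=1 PS=0]
  L1: frame=0x30 idx=25 entry=0x33007 [P=1 RW=1 US=1 PS=0]
  → PA=0x33933  (2 entries read)
#7 VA=0xE09041 (r,kernel):
  L0: frame=0x15 idx=7 entry=0x36007 [P=1 RW=1 US=1 PS=0]
  L1: frame=0x36 idx=9 entry=0x37007 [P=1 RW=1 US=1 PS=0]
  → PA=0x37041  (2 entries read)

Access #1 fault: NONE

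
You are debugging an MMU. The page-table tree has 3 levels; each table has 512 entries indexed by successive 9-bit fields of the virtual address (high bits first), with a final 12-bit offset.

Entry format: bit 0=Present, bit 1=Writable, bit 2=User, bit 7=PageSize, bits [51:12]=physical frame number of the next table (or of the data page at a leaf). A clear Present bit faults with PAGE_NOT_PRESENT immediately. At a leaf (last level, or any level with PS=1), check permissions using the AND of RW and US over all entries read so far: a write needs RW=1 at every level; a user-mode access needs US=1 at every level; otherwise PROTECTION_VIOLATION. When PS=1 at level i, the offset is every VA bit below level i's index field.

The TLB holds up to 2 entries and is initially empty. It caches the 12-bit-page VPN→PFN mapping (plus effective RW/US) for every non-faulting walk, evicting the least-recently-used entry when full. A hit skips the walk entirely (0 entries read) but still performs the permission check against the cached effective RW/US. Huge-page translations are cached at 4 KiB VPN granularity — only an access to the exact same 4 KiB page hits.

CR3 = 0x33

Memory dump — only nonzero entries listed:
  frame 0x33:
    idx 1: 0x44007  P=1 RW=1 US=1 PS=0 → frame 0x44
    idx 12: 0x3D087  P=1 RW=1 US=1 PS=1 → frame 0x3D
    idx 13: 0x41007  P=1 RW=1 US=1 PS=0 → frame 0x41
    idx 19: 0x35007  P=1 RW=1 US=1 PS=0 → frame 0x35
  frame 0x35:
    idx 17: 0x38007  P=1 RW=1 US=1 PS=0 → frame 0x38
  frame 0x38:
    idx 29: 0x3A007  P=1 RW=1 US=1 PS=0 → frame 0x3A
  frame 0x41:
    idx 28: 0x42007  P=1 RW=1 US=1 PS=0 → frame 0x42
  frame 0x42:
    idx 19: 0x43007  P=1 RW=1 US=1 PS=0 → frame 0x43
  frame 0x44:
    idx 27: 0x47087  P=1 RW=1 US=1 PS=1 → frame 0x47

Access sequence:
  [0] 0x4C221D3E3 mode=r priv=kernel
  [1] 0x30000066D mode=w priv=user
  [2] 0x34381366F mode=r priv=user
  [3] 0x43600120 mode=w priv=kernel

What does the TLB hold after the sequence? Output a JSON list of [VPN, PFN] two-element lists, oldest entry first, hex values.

Per-access translation:
#0 VA=0x4C221D3E3 (r,kernel):
  lvl0: tbl 0x33, slot 19 ⇒ 0x35007 (P1/RW1/US1/PS0)
  lvl1: tbl 0x35, slot 17 ⇒ 0x38007 (P1/RW1/US1/PS0)
  lvl2: tbl 0x38, slot 29 ⇒ 0x3A007 (P1/RW1/US1/PS0)
  → PA=0x3A3E3  (3 entries read)
#1 VA=0x30000066D (w,user):
  lvl0: tbl 0x33, slot 12 ⇒ 0x3D087 (P1/RW1/US1/PS1)
  → PA=0x3D66D (huge @L0)  (1 entries read)
#2 VA=0x34381366F (r,user):
  lvl0: tbl 0x33, slot 13 ⇒ 0x41007 (P1/RW1/US1/PS0)
  lvl1: tbl 0x41, slot 28 ⇒ 0x42007 (P1/RW1/US1/PS0)
  lvl2: tbl 0x42, slot 19 ⇒ 0x43007 (P1/RW1/US1/PS0)
  → PA=0x4366F  (3 entries read)
#3 VA=0x43600120 (w,kernel):
  lvl0: tbl 0x33, slot 1 ⇒ 0x44007 (P1/RW1/US1/PS0)
  lvl1: tbl 0x44, slot 27 ⇒ 0x47087 (P1/RW1/US1/PS1)
  → PA=0x47120 (huge @L1)  (2 entries read)

TLB: [["0x343813", "0x43"], ["0x43600", "0x47"]]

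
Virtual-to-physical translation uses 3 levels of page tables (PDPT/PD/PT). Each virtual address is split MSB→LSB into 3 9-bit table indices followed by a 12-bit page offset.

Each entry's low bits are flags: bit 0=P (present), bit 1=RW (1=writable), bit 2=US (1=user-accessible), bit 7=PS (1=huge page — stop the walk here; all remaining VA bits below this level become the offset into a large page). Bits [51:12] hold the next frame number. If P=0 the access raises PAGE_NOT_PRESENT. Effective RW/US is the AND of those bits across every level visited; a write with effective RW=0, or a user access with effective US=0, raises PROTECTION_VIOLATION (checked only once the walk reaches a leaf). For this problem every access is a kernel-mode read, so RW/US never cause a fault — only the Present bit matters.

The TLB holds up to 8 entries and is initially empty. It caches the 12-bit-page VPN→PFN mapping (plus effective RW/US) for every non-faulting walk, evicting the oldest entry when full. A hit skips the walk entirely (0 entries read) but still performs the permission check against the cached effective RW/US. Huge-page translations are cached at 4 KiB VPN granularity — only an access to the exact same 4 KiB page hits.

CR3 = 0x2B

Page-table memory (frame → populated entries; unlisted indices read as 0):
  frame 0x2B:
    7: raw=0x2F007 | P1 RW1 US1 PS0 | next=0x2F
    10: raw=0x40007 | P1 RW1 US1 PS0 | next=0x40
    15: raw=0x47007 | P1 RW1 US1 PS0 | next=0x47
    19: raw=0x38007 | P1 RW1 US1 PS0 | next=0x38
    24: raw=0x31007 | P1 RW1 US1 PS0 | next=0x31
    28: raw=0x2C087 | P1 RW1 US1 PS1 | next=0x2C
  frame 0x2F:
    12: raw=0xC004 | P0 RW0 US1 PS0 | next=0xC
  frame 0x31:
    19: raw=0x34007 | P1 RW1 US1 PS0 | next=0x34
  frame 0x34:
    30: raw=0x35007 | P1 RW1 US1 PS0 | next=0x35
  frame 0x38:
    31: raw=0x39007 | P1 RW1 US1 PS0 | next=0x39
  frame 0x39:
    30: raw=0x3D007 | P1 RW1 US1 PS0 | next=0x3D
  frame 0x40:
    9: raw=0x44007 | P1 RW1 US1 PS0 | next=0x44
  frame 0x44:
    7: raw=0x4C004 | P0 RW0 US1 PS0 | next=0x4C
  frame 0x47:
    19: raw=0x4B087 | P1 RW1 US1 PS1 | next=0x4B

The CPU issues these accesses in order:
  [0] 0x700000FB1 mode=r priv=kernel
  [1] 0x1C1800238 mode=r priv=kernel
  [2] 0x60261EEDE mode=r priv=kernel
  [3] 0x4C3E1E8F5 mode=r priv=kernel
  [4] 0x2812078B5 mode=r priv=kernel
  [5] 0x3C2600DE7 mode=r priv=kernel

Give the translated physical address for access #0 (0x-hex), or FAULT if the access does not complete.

Trace:
#0 VA=0x700000FB1 (r,kernel):
  L0: frame=0x2B idx=28 entry=0x2C087 [P=1 RW=1 US=1 PS=1]
  ⇒ phys 0x2CFB1 (huge @L0)  [1 reads]
#1 VA=0x1C1800238 (r,kernel):
  L0: frame=0x2B idx=7 entry=0x2F007 [P=1 RW=1 US=1 PS=0]
  L1: frame=0x2F idx=12 entry=0xC004 [P=0 RW=0 US=1 PS=0]
  → PAGE_NOT_PRESENT  (2 entries read)
#2 VA=0x60261EEDE (r,kernel):
  L0: frame=0x2B idx=24 entry=0x31007 [P=1 RW=1 US=1 PS=0]
  L1: frame=0x31 idx=19 entry=0x34007 [P=1 RW=1 US=1 PS=0]
  L2: frame=0x34 idx=30 entry=0x35007 [P=1 RW=1 US=1 PS=0]
  ⇒ phys 0x35EDE  [3 reads]
#3 VA=0x4C3E1E8F5 (r,kernel):
  L0: frame=0x2B idx=19 entry=0x38007 [P=1 RW=1 US=1 PS=0]
  L1: frame=0x38 idx=31 entry=0x39007 [P=1 RW=1 US=1 PS=0]
  L2: frame=0x39 idx=30 entry=0x3D007 [P=1 RW=1 US=1 PS=0]
  ⇒ phys 0x3D8F5  [3 reads]
#4 VA=0x2812078B5 (r,kernel):
  L0: frame=0x2B idx=10 entry=0x40007 [P=1 RW=1 US=1 PS=0]
  L1: frame=0x40 idx=9 entry=0x44007 [P=1 RW=1 US=1 PS=0]
  L2: frame=0x44 idx=7 entry=0x4C004 [P=0 RW=0 US=1 PS=0]
  → PAGE_NOT_PRESENT  (3 entries read)
#5 VA=0x3C2600DE7 (r,kernel):
  L0: frame=0x2B idx=15 entry=0x47007 [P=1 RW=1 US=1 PS=0]
  L1: frame=0x47 idx=19 entry=0x4B087 [P=1 RW=1 US=1 PS=1]
  ⇒ phys 0x4BDE7 (huge @L1)  [2 reads]

Access #0 PA: 0x2CFB1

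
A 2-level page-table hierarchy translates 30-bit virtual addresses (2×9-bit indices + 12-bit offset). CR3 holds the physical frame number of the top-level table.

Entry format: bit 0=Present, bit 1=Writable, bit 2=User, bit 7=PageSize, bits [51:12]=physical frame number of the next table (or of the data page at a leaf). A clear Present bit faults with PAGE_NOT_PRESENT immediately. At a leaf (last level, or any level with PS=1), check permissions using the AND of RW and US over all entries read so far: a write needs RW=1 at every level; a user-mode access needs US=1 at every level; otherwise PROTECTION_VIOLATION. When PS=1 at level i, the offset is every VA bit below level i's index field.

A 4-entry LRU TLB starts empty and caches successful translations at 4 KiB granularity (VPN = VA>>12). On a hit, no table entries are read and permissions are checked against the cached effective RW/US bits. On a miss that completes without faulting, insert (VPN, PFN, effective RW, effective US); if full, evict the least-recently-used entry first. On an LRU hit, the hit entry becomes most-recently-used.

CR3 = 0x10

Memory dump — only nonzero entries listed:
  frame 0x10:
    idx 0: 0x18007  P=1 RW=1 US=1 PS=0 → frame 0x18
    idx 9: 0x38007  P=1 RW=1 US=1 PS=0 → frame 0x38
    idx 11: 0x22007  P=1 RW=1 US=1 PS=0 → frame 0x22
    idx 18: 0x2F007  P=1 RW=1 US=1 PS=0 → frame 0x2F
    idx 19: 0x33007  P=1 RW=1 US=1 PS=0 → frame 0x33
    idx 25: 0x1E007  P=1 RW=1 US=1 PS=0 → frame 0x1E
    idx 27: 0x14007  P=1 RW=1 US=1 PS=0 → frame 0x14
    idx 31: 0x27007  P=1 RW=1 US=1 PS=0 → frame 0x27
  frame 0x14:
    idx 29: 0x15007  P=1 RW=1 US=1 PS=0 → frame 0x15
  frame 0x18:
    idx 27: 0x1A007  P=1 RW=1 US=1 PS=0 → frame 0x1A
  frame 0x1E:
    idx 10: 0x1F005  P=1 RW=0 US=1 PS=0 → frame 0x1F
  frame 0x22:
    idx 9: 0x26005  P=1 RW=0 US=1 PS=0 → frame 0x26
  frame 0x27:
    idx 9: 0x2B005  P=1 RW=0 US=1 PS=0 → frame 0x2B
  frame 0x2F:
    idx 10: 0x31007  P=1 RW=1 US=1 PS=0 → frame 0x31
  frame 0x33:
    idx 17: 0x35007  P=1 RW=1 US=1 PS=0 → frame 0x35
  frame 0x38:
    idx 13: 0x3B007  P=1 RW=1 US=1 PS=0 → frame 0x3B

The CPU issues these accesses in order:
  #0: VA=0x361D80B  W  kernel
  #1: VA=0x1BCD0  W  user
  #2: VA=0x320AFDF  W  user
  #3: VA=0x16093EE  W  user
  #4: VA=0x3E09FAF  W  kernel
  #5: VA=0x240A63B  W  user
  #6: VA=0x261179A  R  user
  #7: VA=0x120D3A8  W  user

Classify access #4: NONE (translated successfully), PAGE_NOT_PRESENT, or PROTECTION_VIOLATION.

Walk each access:
#0 VA=0x361D80B (w,kernel):
  lvl0: tbl 0x10, slot 27 ⇒ 0x14007 (P1/RW1/US1/PS0)
  lvl1: tbl 0x14, slot 29 ⇒ 0x15007 (P1/RW1/US1/PS0)
  → PA=0x1580B  (2 entries read)
#1 VA=0x1BCD0 (w,user):
  lvl0: tbl 0x10, slot 0 ⇒ 0x18007 (P1/RW1/US1/PS0)
  lvl1: tbl 0x18, slot 27 ⇒ 0x1A007 (P1/RW1/US1/PS0)
  → PA=0x1ACD0  (2 entries read)
#2 VA=0x320AFDF (w,user):
  lvl0: tbl 0x10, slot 25 ⇒ 0x1E007 (P1/RW1/US1/PS0)
  lvl1: tbl 0x1E, slot 10 ⇒ 0x1F005 (P1/RW0/US1/PS0)
  ⇒ fault: PROTECTION_VIOLATION  — 2 lookups
#3 VA=0x16093EE (w,user):
  lvl0: tbl 0x10, slot 11 ⇒ 0x22007 (P1/RW1/US1/PS0)
  lvl1: tbl 0x22, slot 9 ⇒ 0x26005 (P1/RW0/US1/PS0)
  ⇒ fault: PROTECTION_VIOLATION  — 2 lookups
#4 VA=0x3E09FAF (w,kernel):
  lvl0: tbl 0x10, slot 31 ⇒ 0x27007 (P1/RW1/US1/PS0)
  lvl1: tbl 0x27, slot 9 ⇒ 0x2B005 (P1/RW0/US1/PS0)
  ⇒ fault: PROTECTION_VIOLATION  — 2 lookups
#5 VA=0x240A63B (w,user):
  lvl0: tbl 0x10, slot 18 ⇒ 0x2F007 (P1/RW1/US1/PS0)
  lvl1: tbl 0x2F, slot 10 ⇒ 0x31007 (P1/RW1/US1/PS0)
  → PA=0x3163B  (2 entries read)
#6 VA=0x261179A (r,user):
  lvl0: tbl 0x10, slot 19 ⇒ 0x33007 (P1/RW1/US1/PS0)
  lvl1: tbl 0x33, slot 17 ⇒ 0x35007 (P1/RW1/US1/PS0)
  → PA=0x3579A  (2 entries read)
#7 VA=0x120D3A8 (w,user):
  lvl0: tbl 0x10, slot 9 ⇒ 0x38007 (P1/RW1/US1/PS0)
  lvl1: tbl 0x38, slot 13 ⇒ 0x3B007 (P1/RW1/US1/PS0)
  → PA=0x3B3A8  (2 entries read)

Access #4 fault: PROTECTION_VIOLATION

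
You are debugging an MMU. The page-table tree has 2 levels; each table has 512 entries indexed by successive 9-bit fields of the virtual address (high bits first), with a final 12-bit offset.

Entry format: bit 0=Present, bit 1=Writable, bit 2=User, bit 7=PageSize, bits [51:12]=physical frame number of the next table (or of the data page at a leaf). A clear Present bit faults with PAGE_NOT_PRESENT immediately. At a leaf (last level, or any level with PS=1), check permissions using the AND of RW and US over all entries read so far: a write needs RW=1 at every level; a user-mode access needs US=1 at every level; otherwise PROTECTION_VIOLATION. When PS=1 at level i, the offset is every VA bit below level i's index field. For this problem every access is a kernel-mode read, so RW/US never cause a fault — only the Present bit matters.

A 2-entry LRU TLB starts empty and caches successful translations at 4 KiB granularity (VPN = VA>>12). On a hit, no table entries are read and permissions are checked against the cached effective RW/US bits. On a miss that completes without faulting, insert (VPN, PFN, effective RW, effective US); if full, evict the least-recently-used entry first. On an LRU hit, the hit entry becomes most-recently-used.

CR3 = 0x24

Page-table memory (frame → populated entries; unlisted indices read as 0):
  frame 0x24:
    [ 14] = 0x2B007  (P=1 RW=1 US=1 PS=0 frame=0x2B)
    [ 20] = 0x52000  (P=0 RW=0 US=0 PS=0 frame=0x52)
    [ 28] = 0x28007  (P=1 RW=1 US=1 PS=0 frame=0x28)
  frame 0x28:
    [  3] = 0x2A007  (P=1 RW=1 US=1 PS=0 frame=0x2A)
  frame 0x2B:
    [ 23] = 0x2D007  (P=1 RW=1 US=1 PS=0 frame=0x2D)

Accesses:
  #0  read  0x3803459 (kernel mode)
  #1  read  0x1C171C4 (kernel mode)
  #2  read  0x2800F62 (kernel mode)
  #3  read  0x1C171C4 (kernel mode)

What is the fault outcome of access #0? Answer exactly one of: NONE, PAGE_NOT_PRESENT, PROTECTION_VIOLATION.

Walk each access:
#0 VA=0x3803459 (r,kernel):
  L0 @0x24[28] → 0x28007  P=1,RW=1,US=1,PS=0
  L1 @0x28[3] → 0x2A007  P=1,RW=1,US=1,PS=0
  ✓ 0x2A459  — 2 lookups
#1 VA=0x1C171C4 (r,kernel):
  L0 @0x24[14] → 0x2B007  P=1,RW=1,US=1,PS=0
  L1 @0x2B[23] → 0x2D007  P=1,RW=1,US=1,PS=0
  ✓ 0x2D1C4  — 2 lookups
#2 VA=0x2800F62 (r,kernel):
  L0 @0x24[20] → 0x52000  P=0,RW=0,US=0,PS=0
  ✗ PAGE_NOT_PRESENT  [1 reads]
#3 VA=0x1C171C4 (r,kernel):
  TLB hit vpn=0x1C17 → PA=0x2D1C4

Access #0 fault: NONE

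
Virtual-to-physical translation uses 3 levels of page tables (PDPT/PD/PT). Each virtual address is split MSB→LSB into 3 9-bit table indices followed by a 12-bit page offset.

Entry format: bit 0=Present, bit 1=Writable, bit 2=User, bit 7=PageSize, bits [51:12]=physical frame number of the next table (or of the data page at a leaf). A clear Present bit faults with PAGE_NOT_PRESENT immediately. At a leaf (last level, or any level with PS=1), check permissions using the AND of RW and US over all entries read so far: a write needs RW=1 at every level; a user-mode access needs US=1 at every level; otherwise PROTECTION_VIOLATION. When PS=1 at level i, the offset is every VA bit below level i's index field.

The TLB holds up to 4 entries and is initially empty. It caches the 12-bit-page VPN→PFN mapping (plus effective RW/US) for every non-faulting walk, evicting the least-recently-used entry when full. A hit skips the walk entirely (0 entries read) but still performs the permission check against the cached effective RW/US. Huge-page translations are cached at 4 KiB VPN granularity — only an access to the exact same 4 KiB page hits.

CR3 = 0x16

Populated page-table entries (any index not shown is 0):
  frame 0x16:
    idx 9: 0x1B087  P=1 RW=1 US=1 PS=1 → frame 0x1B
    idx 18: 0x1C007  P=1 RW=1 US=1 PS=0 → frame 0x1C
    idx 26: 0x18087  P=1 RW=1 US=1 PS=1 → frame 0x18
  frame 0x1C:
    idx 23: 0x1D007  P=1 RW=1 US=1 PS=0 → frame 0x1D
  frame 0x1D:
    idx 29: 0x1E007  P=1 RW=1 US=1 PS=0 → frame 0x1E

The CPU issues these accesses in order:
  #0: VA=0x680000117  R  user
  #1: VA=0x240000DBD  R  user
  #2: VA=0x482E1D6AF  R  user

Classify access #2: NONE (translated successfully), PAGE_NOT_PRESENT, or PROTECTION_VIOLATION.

Trace:
#0 VA=0x680000117 (r,user):
  [0] read 0x16 idx=26: raw=0x18087 flags P=1 W=1 U=1 S=1
  ⇒ phys 0x18117 (huge @L0)  [1 reads]
#1 VA=0x240000DBD (r,user):
  [0] read 0x16 idx=9: raw=0x1B087 flags P=1 W=1 U=1 S=1
  ⇒ phys 0x1BDBD (huge @L0)  [1 reads]
#2 VA=0x482E1D6AF (r,user):
  [0] read 0x16 idx=18: raw=0x1C007 flags P=1 W=1 U=1 S=0
  [1] read 0x1C idx=23: raw=0x1D007 flags P=1 W=1 U=1 S=0
  [2] read 0x1D idx=29: raw=0x1E007 flags P=1 W=1 U=1 S=0
  ⇒ phys 0x1E6AF  [3 reads]

Access #2 fault: NONE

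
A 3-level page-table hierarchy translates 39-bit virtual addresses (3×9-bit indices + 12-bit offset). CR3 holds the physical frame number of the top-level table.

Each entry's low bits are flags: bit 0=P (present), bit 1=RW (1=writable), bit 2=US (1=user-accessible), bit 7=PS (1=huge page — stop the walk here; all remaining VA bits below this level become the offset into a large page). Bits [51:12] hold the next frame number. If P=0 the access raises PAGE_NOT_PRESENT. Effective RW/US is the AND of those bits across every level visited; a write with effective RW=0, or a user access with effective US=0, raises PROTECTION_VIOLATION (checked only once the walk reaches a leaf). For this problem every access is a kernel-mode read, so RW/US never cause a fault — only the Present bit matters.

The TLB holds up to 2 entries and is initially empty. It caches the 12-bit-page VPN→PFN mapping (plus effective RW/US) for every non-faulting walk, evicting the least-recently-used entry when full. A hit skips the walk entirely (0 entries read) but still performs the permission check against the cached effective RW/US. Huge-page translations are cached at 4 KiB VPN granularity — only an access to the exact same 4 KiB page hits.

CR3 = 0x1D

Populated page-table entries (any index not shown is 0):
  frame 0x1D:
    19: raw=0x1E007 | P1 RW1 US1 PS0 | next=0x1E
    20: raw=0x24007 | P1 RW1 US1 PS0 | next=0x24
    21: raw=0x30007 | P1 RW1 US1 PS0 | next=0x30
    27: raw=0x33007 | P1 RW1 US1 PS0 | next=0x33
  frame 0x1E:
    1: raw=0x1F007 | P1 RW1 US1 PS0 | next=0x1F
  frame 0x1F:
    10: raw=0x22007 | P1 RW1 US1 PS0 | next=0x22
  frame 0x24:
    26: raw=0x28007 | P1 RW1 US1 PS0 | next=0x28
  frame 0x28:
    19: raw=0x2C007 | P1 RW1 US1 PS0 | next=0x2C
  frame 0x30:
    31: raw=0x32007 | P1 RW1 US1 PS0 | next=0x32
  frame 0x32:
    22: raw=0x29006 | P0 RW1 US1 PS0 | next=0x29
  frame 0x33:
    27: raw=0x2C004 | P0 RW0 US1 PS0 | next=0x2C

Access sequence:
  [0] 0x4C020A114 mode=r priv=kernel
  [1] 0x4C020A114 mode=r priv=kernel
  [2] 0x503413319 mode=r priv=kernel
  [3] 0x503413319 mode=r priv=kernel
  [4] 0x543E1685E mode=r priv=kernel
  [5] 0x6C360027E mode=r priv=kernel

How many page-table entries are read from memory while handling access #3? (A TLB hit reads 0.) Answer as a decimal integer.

Trace:
#0 VA=0x4C020A114 (r,kernel):
  lvl0: tbl 0x1D, slot 19 ⇒ 0x1E007 (P1/RW1/US1/PS0)
  lvl1: tbl 0x1E, slot 1 ⇒ 0x1F007 (P1/RW1/US1/PS0)
  lvl2: tbl 0x1F, slot 10 ⇒ 0x22007 (P1/RW1/US1/PS0)
  ⇒ phys 0x22114  [3 reads]
#1 VA=0x4C020A114 (r,kernel):
  TLB hit vpn=0x4C020A → PA=0x22114
#2 VA=0x503413319 (r,kernel):
  lvl0: tbl 0x1D, slot 20 ⇒ 0x24007 (P1/RW1/US1/PS0)
  lvl1: tbl 0x24, slot 26 ⇒ 0x28007 (P1/RW1/US1/PS0)
  lvl2: tbl 0x28, slot 19 ⇒ 0x2C007 (P1/RW1/US1/PS0)
  ⇒ phys 0x2C319  [3 reads]
#3 VA=0x503413319 (r,kernel):
  TLB hit vpn=0x503413 → PA=0x2C319
#4 VA=0x543E1685E (r,kernel):
  lvl0: tbl 0x1D, slot 21 ⇒ 0x30007 (P1/RW1/US1/PS0)
  lvl1: tbl 0x30, slot 31 ⇒ 0x32007 (P1/RW1/US1/PS0)
  lvl2: tbl 0x32, slot 22 ⇒ 0x29006 (P0/RW1/US1/PS0)
  → PAGE_NOT_PRESENT  (3 entries read)
#5 VA=0x6C360027E (r,kernel):
  lvl0: tbl 0x1D, slot 27 ⇒ 0x33007 (P1/RW1/US1/PS0)
  lvl1: tbl 0x33, slot 27 ⇒ 0x2C004 (P0/RW0/US1/PS0)
  → PAGE_NOT_PRESENT  (2 entries read)

Entries read for #3: 0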